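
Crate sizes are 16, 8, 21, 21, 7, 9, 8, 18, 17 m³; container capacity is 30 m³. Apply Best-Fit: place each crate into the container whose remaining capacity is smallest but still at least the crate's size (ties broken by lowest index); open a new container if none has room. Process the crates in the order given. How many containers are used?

container 1: place 16 m³, 14 m³ left
container 1: place 8 m³, 6 m³ left
container 2: place 21 m³, 9 m³ left
container 3: place 21 m³, 9 m³ left
container 2: place 7 m³, 2 m³ left
container 3: place 9 m³, 0 m³ left
container 4: place 8 m³, 22 m³ left
container 4: place 18 m³, 4 m³ left
container 5: place 17 m³, 13 m³ left

5 containers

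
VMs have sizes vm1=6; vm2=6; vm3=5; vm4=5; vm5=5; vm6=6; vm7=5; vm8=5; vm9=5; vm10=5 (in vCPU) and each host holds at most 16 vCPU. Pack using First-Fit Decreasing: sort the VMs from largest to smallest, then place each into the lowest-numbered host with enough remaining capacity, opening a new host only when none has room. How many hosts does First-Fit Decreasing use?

4

Sorted descending: 6, 6, 6, 5, 5, 5, 5, 5, 5, 5.
6 vCPU → host 1 (remaining 10 vCPU)
6 vCPU → host 1 (remaining 4 vCPU)
6 vCPU → host 2 (remaining 10 vCPU)
5 vCPU → host 2 (remaining 5 vCPU)
5 vCPU → host 2 (remaining 0 vCPU)
5 vCPU → host 3 (remaining 11 vCPU)
5 vCPU → host 3 (remaining 6 vCPU)
5 vCPU → host 3 (remaining 1 vCPU)
5 vCPU → host 4 (remaining 11 vCPU)
5 vCPU → host 4 (remaining 6 vCPU)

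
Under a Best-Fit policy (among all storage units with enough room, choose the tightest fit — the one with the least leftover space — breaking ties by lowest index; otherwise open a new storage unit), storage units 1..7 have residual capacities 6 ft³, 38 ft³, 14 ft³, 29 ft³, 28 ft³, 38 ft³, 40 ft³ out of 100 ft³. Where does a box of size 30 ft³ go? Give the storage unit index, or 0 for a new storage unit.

Storage units with room: storage unit 2 (38 ft³), storage unit 6 (38 ft³), storage unit 7 (40 ft³).
Tightest fit is storage unit 2 with 38 ft³ free.

2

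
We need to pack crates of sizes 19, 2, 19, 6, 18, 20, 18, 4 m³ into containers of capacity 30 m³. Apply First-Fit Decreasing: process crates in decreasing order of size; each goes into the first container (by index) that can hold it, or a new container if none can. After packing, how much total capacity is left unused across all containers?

Sorted descending: 20, 19, 19, 18, 18, 6, 4, 2.
20 m³ → container 1 (remaining 10 m³)
19 m³ → container 2 (remaining 11 m³)
19 m³ → container 3 (remaining 11 m³)
18 m³ → container 4 (remaining 12 m³)
18 m³ → container 5 (remaining 12 m³)
6 m³ → container 1 (remaining 4 m³)
4 m³ → container 1 (remaining 0 m³)
2 m³ → container 2 (remaining 9 m³)
5 containers × 30 m³ = 150 m³; used 106 m³; unused 44 m³.

44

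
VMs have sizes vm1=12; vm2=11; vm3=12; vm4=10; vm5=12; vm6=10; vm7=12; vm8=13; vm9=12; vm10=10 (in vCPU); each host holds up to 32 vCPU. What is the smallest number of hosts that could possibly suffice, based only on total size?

Total size = 12 + 11 + 12 + 10 + 12 + 10 + 12 + 13 + 12 + 10 = 114 vCPU.
⌈114 / 32⌉ = 4.

4 hosts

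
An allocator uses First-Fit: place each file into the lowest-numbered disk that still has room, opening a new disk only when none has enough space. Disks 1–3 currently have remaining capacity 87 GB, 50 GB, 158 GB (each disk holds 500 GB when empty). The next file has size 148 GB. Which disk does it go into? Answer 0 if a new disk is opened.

Disks with room: disk 3 (158 GB).
The first with room is disk 3.

3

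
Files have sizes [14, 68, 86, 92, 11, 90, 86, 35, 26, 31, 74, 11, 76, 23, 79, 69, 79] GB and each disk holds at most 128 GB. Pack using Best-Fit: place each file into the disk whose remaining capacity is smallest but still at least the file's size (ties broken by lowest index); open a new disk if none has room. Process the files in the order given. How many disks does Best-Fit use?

14 GB → disk 1 (remaining 114 GB)
68 GB → disk 1 (remaining 46 GB)
86 GB → disk 2 (remaining 42 GB)
92 GB → disk 3 (remaining 36 GB)
11 GB → disk 3 (remaining 25 GB)
90 GB → disk 4 (remaining 38 GB)
86 GB → disk 5 (remaining 42 GB)
35 GB → disk 4 (remaining 3 GB)
26 GB → disk 2 (remaining 16 GB)
31 GB → disk 5 (remaining 11 GB)
74 GB → disk 6 (remaining 54 GB)
11 GB → disk 5 (remaining 0 GB)
76 GB → disk 7 (remaining 52 GB)
23 GB → disk 3 (remaining 2 GB)
79 GB → disk 8 (remaining 49 GB)
69 GB → disk 9 (remaining 59 GB)
79 GB → disk 10 (remaining 49 GB)

10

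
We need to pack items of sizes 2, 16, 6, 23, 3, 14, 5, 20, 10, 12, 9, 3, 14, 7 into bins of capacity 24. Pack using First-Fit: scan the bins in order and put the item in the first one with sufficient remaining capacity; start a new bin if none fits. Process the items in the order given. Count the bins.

2 → bin 1 (remaining 22)
16 → bin 1 (remaining 6)
6 → bin 1 (remaining 0)
23 → bin 2 (remaining 1)
3 → bin 3 (remaining 21)
14 → bin 3 (remaining 7)
5 → bin 3 (remaining 2)
20 → bin 4 (remaining 4)
10 → bin 5 (remaining 14)
12 → bin 5 (remaining 2)
9 → bin 6 (remaining 15)
3 → bin 4 (remaining 1)
14 → bin 6 (remaining 1)
7 → bin 7 (remaining 17)

7 bins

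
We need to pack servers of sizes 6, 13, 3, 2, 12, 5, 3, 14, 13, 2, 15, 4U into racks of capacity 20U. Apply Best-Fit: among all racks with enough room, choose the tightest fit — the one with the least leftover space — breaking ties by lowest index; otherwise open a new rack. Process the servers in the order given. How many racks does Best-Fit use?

rack 1: place 6U, 14U left
rack 1: place 13U, 1U left
rack 2: place 3U, 17U left
rack 2: place 2U, 15U left
rack 2: place 12U, 3U left
rack 3: place 5U, 15U left
rack 2: place 3U, 0U left
rack 3: place 14U, 1U left
rack 4: place 13U, 7U left
rack 4: place 2U, 5U left
rack 5: place 15U, 5U left
rack 4: place 4U, 1U left
Final racks: [6,13] [3,2,12,3] [5,14] [13,2,4] [15].

5 racks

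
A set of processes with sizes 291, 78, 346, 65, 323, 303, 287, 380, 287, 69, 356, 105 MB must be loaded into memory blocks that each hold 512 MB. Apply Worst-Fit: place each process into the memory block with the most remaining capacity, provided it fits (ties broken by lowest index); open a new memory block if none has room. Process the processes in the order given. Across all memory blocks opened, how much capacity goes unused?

1206

memory block 1: place 291 MB, 221 MB left
memory block 1: place 78 MB, 143 MB left
memory block 2: place 346 MB, 166 MB left
memory block 2: place 65 MB, 101 MB left
memory block 3: place 323 MB, 189 MB left
memory block 4: place 303 MB, 209 MB left
memory block 5: place 287 MB, 225 MB left
memory block 6: place 380 MB, 132 MB left
memory block 7: place 287 MB, 225 MB left
memory block 5: place 69 MB, 156 MB left
memory block 8: place 356 MB, 156 MB left
memory block 7: place 105 MB, 120 MB left
8 memory blocks × 512 MB = 4096 MB; used 2890 MB; unused 1206 MB.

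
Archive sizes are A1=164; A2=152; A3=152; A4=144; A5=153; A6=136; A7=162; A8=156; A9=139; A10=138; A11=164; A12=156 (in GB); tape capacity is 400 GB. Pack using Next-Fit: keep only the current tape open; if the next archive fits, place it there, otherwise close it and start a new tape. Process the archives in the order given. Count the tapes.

Put A1 (164 GB) in tape 1; 236 GB remain.
Put A2 (152 GB) in tape 1; 84 GB remain.
Put A3 (152 GB) in tape 2; 248 GB remain.
Put A4 (144 GB) in tape 2; 104 GB remain.
Put A5 (153 GB) in tape 3; 247 GB remain.
Put A6 (136 GB) in tape 3; 111 GB remain.
Put A7 (162 GB) in tape 4; 238 GB remain.
Put A8 (156 GB) in tape 4; 82 GB remain.
Put A9 (139 GB) in tape 5; 261 GB remain.
Put A10 (138 GB) in tape 5; 123 GB remain.
Put A11 (164 GB) in tape 6; 236 GB remain.
Put A12 (156 GB) in tape 6; 80 GB remain.

6 tapes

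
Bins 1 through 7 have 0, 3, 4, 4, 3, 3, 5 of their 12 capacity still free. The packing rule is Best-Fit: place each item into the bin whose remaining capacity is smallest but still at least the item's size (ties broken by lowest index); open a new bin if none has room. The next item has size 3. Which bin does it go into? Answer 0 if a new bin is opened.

Bins with room: bin 2 (3), bin 3 (4), bin 4 (4), bin 5 (3), bin 6 (3), bin 7 (5).
Tightest fit is bin 2 with 3 free.

2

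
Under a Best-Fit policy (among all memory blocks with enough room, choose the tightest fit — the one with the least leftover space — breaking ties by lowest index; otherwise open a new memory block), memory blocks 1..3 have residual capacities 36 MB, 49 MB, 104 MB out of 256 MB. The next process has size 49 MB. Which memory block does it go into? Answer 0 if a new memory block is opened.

Memory blocks with room: memory block 2 (49 MB), memory block 3 (104 MB).
Tightest fit is memory block 2 with 49 MB free.

2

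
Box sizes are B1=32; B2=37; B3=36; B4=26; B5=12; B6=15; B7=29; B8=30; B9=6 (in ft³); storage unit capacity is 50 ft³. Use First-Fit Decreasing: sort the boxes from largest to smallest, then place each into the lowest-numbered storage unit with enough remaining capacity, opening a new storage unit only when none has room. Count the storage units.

Sorted descending: 37, 36, 32, 30, 29, 26, 15, 12, 6.
storage unit 1: place 37 ft³, 13 ft³ left
storage unit 2: place 36 ft³, 14 ft³ left
storage unit 3: place 32 ft³, 18 ft³ left
storage unit 4: place 30 ft³, 20 ft³ left
storage unit 5: place 29 ft³, 21 ft³ left
storage unit 6: place 26 ft³, 24 ft³ left
storage unit 3: place 15 ft³, 3 ft³ left
storage unit 1: place 12 ft³, 1 ft³ left
storage unit 2: place 6 ft³, 8 ft³ left
Final storage units: [37,12] [36,6] [32,15] [30] [29] [26].

6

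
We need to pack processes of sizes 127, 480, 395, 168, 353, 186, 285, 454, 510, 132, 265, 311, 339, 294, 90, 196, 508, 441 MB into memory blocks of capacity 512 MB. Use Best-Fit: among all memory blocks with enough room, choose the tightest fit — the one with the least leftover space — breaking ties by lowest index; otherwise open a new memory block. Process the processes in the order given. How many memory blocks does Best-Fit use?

13

memory block 1: place 127 MB, 385 MB left
memory block 2: place 480 MB, 32 MB left
memory block 3: place 395 MB, 117 MB left
memory block 1: place 168 MB, 217 MB left
memory block 4: place 353 MB, 159 MB left
memory block 1: place 186 MB, 31 MB left
memory block 5: place 285 MB, 227 MB left
memory block 6: place 454 MB, 58 MB left
memory block 7: place 510 MB, 2 MB left
memory block 4: place 132 MB, 27 MB left
memory block 8: place 265 MB, 247 MB left
memory block 9: place 311 MB, 201 MB left
memory block 10: place 339 MB, 173 MB left
memory block 11: place 294 MB, 218 MB left
memory block 3: place 90 MB, 27 MB left
memory block 9: place 196 MB, 5 MB left
memory block 12: place 508 MB, 4 MB left
memory block 13: place 441 MB, 71 MB left
Final memory blocks: [127,168,186] [480] [395,90] [353,132] [285] [454] [510] [265] [311,196] [339] [294] [508] [441].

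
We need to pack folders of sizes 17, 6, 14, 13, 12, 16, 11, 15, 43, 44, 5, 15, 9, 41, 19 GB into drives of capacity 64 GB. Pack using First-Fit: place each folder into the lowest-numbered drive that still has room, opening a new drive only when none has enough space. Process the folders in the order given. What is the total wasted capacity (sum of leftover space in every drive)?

Put 17 GB in drive 1; 47 GB remain.
Put 6 GB in drive 1; 41 GB remain.
Put 14 GB in drive 1; 27 GB remain.
Put 13 GB in drive 1; 14 GB remain.
Put 12 GB in drive 1; 2 GB remain.
Put 16 GB in drive 2; 48 GB remain.
Put 11 GB in drive 2; 37 GB remain.
Put 15 GB in drive 2; 22 GB remain.
Put 43 GB in drive 3; 21 GB remain.
Put 44 GB in drive 4; 20 GB remain.
Put 5 GB in drive 2; 17 GB remain.
Put 15 GB in drive 2; 2 GB remain.
Put 9 GB in drive 3; 12 GB remain.
Put 41 GB in drive 5; 23 GB remain.
Put 19 GB in drive 4; 1 GB remain.
5 drives × 64 GB = 320 GB; used 280 GB; unused 40 GB.

40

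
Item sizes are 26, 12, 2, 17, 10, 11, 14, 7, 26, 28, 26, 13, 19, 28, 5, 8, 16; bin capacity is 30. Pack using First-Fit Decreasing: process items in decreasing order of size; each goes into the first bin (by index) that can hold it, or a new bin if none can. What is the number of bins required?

Sorted descending: 28, 28, 26, 26, 26, 19, 17, 16, 14, 13, 12, 11, 10, 8, 7, 5, 2.
28 → bin 1 (remaining 2)
28 → bin 2 (remaining 2)
26 → bin 3 (remaining 4)
26 → bin 4 (remaining 4)
26 → bin 5 (remaining 4)
19 → bin 6 (remaining 11)
17 → bin 7 (remaining 13)
16 → bin 8 (remaining 14)
14 → bin 8 (remaining 0)
13 → bin 7 (remaining 0)
12 → bin 9 (remaining 18)
11 → bin 6 (remaining 0)
10 → bin 9 (remaining 8)
8 → bin 9 (remaining 0)
7 → bin 10 (remaining 23)
5 → bin 10 (remaining 18)
2 → bin 1 (remaining 0)
Final bins: [28,2] [28] [26] [26] [26] [19,11] [17,13] [16,14] [12,10,8] [7,5].

10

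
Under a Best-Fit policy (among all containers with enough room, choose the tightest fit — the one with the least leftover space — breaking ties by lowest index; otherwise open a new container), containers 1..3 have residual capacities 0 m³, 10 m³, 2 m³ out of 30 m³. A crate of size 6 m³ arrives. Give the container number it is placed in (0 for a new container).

2

Containers with room: container 2 (10 m³).
Tightest fit is container 2 with 10 m³ free.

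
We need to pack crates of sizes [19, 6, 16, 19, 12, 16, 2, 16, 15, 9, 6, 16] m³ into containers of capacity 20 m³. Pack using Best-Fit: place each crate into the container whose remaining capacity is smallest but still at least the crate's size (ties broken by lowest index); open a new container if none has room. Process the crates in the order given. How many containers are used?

Put 19 m³ in container 1; 1 m³ remain.
Put 6 m³ in container 2; 14 m³ remain.
Put 16 m³ in container 3; 4 m³ remain.
Put 19 m³ in container 4; 1 m³ remain.
Put 12 m³ in container 2; 2 m³ remain.
Put 16 m³ in container 5; 4 m³ remain.
Put 2 m³ in container 2; 0 m³ remain.
Put 16 m³ in container 6; 4 m³ remain.
Put 15 m³ in container 7; 5 m³ remain.
Put 9 m³ in container 8; 11 m³ remain.
Put 6 m³ in container 8; 5 m³ remain.
Put 16 m³ in container 9; 4 m³ remain.

9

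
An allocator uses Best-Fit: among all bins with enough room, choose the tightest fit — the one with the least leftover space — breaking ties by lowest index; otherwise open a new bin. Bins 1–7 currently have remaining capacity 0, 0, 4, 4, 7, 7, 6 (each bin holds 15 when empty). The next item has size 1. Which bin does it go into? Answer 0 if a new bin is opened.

Bins with room: bin 3 (4), bin 4 (4), bin 5 (7), bin 6 (7), bin 7 (6).
Tightest fit is bin 3 with 4 free.

3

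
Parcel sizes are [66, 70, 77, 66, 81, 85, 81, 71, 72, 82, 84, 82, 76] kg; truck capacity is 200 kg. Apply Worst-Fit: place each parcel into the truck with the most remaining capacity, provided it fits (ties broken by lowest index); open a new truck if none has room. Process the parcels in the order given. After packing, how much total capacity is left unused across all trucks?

truck 1: place 66 kg, 134 kg left
truck 1: place 70 kg, 64 kg left
truck 2: place 77 kg, 123 kg left
truck 2: place 66 kg, 57 kg left
truck 3: place 81 kg, 119 kg left
truck 3: place 85 kg, 34 kg left
truck 4: place 81 kg, 119 kg left
truck 4: place 71 kg, 48 kg left
truck 5: place 72 kg, 128 kg left
truck 5: place 82 kg, 46 kg left
truck 6: place 84 kg, 116 kg left
truck 6: place 82 kg, 34 kg left
truck 7: place 76 kg, 124 kg left
7 trucks × 200 kg = 1400 kg; used 993 kg; unused 407 kg.

407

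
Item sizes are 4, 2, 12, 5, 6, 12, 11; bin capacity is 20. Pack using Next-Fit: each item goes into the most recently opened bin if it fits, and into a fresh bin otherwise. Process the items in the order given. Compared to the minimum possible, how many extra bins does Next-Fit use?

1

Next-Fit: [4,2,12] [5,6] [12] [11] → 4 bins.
Total size 52; any packing needs at least ⌈52/20⌉ = 3 bins.
An optimal packing achieves that bound: [12,6,2] [12,5] [11,4] → 3 bins.
Excess: 4 − 3 = 1.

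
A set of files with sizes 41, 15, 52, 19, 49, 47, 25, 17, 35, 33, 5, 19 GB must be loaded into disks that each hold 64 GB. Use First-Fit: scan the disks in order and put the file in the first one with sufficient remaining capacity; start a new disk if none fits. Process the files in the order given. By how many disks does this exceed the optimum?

First-Fit: [41,15,5] [52] [19,25,17] [49] [47] [35,19] [33] → 7 disks.
Total size 357 GB; any packing needs at least ⌈357/64⌉ = 6 disks.
An optimal packing achieves that bound: [52,5] [49,15] [47,17] [41,19] [35,25] [33,19] → 6 disks.
Excess: 7 − 6 = 1.

1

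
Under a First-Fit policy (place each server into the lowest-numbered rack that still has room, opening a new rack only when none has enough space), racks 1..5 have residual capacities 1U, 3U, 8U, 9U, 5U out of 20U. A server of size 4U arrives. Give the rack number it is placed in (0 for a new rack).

3

Racks with room: rack 3 (8U), rack 4 (9U), rack 5 (5U).
The first with room is rack 3.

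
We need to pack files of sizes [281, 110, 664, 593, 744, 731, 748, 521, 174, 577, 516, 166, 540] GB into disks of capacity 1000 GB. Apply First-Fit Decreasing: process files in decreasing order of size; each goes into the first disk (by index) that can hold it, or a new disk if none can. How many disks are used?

Sorted descending: 748, 744, 731, 664, 593, 577, 540, 521, 516, 281, 174, 166, 110.
disk 1: place 748 GB, 252 GB left
disk 2: place 744 GB, 256 GB left
disk 3: place 731 GB, 269 GB left
disk 4: place 664 GB, 336 GB left
disk 5: place 593 GB, 407 GB left
disk 6: place 577 GB, 423 GB left
disk 7: place 540 GB, 460 GB left
disk 8: place 521 GB, 479 GB left
disk 9: place 516 GB, 484 GB left
disk 4: place 281 GB, 55 GB left
disk 1: place 174 GB, 78 GB left
disk 2: place 166 GB, 90 GB left
disk 3: place 110 GB, 159 GB left

9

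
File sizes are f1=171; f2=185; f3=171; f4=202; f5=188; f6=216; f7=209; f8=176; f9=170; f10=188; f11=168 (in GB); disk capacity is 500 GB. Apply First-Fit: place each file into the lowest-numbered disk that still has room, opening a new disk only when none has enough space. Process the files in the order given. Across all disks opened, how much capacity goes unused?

disk 1: place f1 (171 GB), 329 GB left
disk 1: place f2 (185 GB), 144 GB left
disk 2: place f3 (171 GB), 329 GB left
disk 2: place f4 (202 GB), 127 GB left
disk 3: place f5 (188 GB), 312 GB left
disk 3: place f6 (216 GB), 96 GB left
disk 4: place f7 (209 GB), 291 GB left
disk 4: place f8 (176 GB), 115 GB left
disk 5: place f9 (170 GB), 330 GB left
disk 5: place f10 (188 GB), 142 GB left
disk 6: place f11 (168 GB), 332 GB left
6 disks × 500 GB = 3000 GB; used 2044 GB; unused 956 GB.

956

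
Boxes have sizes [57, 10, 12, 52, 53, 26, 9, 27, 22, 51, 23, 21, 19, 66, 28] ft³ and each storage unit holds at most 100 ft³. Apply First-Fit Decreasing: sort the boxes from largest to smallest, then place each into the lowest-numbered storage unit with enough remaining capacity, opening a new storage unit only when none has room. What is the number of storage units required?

Sorted descending: 66, 57, 53, 52, 51, 28, 27, 26, 23, 22, 21, 19, 12, 10, 9.
Put 66 ft³ in storage unit 1; 34 ft³ remain.
Put 57 ft³ in storage unit 2; 43 ft³ remain.
Put 53 ft³ in storage unit 3; 47 ft³ remain.
Put 52 ft³ in storage unit 4; 48 ft³ remain.
Put 51 ft³ in storage unit 5; 49 ft³ remain.
Put 28 ft³ in storage unit 1; 6 ft³ remain.
Put 27 ft³ in storage unit 2; 16 ft³ remain.
Put 26 ft³ in storage unit 3; 21 ft³ remain.
Put 23 ft³ in storage unit 4; 25 ft³ remain.
Put 22 ft³ in storage unit 4; 3 ft³ remain.
Put 21 ft³ in storage unit 3; 0 ft³ remain.
Put 19 ft³ in storage unit 5; 30 ft³ remain.
Put 12 ft³ in storage unit 2; 4 ft³ remain.
Put 10 ft³ in storage unit 5; 20 ft³ remain.
Put 9 ft³ in storage unit 5; 11 ft³ remain.
Final storage units: [66,28] [57,27,12] [53,26,21] [52,23,22] [51,19,10,9].

5 storage units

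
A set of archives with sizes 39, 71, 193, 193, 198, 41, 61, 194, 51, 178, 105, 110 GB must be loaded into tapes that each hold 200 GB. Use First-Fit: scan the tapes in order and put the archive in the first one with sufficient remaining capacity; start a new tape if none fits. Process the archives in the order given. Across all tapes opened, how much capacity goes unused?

366

39 GB → tape 1 (remaining 161 GB)
71 GB → tape 1 (remaining 90 GB)
193 GB → tape 2 (remaining 7 GB)
193 GB → tape 3 (remaining 7 GB)
198 GB → tape 4 (remaining 2 GB)
41 GB → tape 1 (remaining 49 GB)
61 GB → tape 5 (remaining 139 GB)
194 GB → tape 6 (remaining 6 GB)
51 GB → tape 5 (remaining 88 GB)
178 GB → tape 7 (remaining 22 GB)
105 GB → tape 8 (remaining 95 GB)
110 GB → tape 9 (remaining 90 GB)
9 tapes × 200 GB = 1800 GB; used 1434 GB; unused 366 GB.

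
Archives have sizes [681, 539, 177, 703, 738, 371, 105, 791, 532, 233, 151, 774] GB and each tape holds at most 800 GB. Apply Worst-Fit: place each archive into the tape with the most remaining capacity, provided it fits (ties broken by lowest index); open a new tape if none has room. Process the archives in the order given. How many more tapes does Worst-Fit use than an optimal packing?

0

Worst-Fit: [681] [539,177] [703] [738] [371,105,233] [791] [532,151] [774] → 8 tapes.
Total size 5795 GB; any packing needs at least ⌈5795/800⌉ = 8 tapes.
So 8 is already optimal.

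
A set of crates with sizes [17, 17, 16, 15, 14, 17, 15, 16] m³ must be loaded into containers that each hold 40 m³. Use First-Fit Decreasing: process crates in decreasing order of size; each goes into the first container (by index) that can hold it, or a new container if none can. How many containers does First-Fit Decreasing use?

4

Sorted descending: 17, 17, 17, 16, 16, 15, 15, 14.
container 1: place 17 m³, 23 m³ left
container 1: place 17 m³, 6 m³ left
container 2: place 17 m³, 23 m³ left
container 2: place 16 m³, 7 m³ left
container 3: place 16 m³, 24 m³ left
container 3: place 15 m³, 9 m³ left
container 4: place 15 m³, 25 m³ left
container 4: place 14 m³, 11 m³ left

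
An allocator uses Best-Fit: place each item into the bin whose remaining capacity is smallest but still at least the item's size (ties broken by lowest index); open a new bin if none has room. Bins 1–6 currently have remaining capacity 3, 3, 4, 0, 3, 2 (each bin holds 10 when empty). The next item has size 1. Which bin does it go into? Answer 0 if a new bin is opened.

6

Bins with room: bin 1 (3), bin 2 (3), bin 3 (4), bin 5 (3), bin 6 (2).
Tightest fit is bin 6 with 2 free.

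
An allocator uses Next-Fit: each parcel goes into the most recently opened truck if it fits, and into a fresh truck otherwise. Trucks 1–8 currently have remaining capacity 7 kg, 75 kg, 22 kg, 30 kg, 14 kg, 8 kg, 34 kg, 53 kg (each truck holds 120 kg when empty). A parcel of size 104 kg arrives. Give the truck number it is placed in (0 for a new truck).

Next-Fit only looks at truck 8, which has 53 kg free.
104 kg does not fit, so a new truck is opened.

0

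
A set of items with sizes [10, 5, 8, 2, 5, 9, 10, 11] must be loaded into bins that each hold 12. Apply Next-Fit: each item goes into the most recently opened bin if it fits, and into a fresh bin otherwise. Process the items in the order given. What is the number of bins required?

bin 1: place 10, 2 left
bin 2: place 5, 7 left
bin 3: place 8, 4 left
bin 3: place 2, 2 left
bin 4: place 5, 7 left
bin 5: place 9, 3 left
bin 6: place 10, 2 left
bin 7: place 11, 1 left

7 bins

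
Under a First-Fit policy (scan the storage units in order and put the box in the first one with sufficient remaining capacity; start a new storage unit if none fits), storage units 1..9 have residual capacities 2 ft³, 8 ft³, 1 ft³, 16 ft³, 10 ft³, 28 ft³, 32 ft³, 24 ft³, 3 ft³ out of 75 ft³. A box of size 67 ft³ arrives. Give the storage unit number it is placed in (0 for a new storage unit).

No storage unit has ≥ 67 ft³ free, so a new storage unit is opened.

0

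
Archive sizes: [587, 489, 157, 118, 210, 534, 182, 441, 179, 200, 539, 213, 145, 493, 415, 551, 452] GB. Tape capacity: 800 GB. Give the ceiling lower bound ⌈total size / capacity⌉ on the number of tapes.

8 tapes

Total size = 587 + 489 + 157 + 118 + 210 + 534 + 182 + 441 + 179 + 200 + 539 + 213 + 145 + 493 + 415 + 551 + 452 = 5905 GB.
⌈5905 / 800⌉ = 8.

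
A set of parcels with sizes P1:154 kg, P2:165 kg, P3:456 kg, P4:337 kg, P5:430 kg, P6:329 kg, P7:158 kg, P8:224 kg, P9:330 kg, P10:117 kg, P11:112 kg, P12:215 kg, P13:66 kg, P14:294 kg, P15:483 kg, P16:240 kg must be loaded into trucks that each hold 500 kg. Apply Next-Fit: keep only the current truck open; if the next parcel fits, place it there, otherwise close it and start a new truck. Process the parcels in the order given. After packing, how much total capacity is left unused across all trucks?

P1 (154 kg) → truck 1 (remaining 346 kg)
P2 (165 kg) → truck 1 (remaining 181 kg)
P3 (456 kg) → truck 2 (remaining 44 kg)
P4 (337 kg) → truck 3 (remaining 163 kg)
P5 (430 kg) → truck 4 (remaining 70 kg)
P6 (329 kg) → truck 5 (remaining 171 kg)
P7 (158 kg) → truck 5 (remaining 13 kg)
P8 (224 kg) → truck 6 (remaining 276 kg)
P9 (330 kg) → truck 7 (remaining 170 kg)
P10 (117 kg) → truck 7 (remaining 53 kg)
P11 (112 kg) → truck 8 (remaining 388 kg)
P12 (215 kg) → truck 8 (remaining 173 kg)
P13 (66 kg) → truck 8 (remaining 107 kg)
P14 (294 kg) → truck 9 (remaining 206 kg)
P15 (483 kg) → truck 10 (remaining 17 kg)
P16 (240 kg) → truck 11 (remaining 260 kg)
11 trucks × 500 kg = 5500 kg; used 4110 kg; unused 1390 kg.

1390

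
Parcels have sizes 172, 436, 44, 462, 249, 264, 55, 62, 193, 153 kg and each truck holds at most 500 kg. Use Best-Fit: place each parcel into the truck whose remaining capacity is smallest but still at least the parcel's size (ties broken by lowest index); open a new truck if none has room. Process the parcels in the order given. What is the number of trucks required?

5

172 kg → truck 1 (remaining 328 kg)
436 kg → truck 2 (remaining 64 kg)
44 kg → truck 2 (remaining 20 kg)
462 kg → truck 3 (remaining 38 kg)
249 kg → truck 1 (remaining 79 kg)
264 kg → truck 4 (remaining 236 kg)
55 kg → truck 1 (remaining 24 kg)
62 kg → truck 4 (remaining 174 kg)
193 kg → truck 5 (remaining 307 kg)
153 kg → truck 4 (remaining 21 kg)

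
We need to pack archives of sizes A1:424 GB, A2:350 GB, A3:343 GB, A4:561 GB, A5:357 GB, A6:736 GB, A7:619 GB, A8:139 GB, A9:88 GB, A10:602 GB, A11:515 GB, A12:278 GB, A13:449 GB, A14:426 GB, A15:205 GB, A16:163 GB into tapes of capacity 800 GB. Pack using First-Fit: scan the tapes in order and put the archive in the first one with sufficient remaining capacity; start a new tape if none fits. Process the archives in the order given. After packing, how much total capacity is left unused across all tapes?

tape 1: place A1 (424 GB), 376 GB left
tape 1: place A2 (350 GB), 26 GB left
tape 2: place A3 (343 GB), 457 GB left
tape 3: place A4 (561 GB), 239 GB left
tape 2: place A5 (357 GB), 100 GB left
tape 4: place A6 (736 GB), 64 GB left
tape 5: place A7 (619 GB), 181 GB left
tape 3: place A8 (139 GB), 100 GB left
tape 2: place A9 (88 GB), 12 GB left
tape 6: place A10 (602 GB), 198 GB left
tape 7: place A11 (515 GB), 285 GB left
tape 7: place A12 (278 GB), 7 GB left
tape 8: place A13 (449 GB), 351 GB left
tape 9: place A14 (426 GB), 374 GB left
tape 8: place A15 (205 GB), 146 GB left
tape 5: place A16 (163 GB), 18 GB left
9 tapes × 800 GB = 7200 GB; used 6255 GB; unused 945 GB.

945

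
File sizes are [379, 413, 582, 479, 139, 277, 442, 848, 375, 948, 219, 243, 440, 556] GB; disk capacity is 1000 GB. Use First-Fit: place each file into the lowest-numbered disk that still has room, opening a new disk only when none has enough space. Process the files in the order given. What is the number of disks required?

disk 1: place 379 GB, 621 GB left
disk 1: place 413 GB, 208 GB left
disk 2: place 582 GB, 418 GB left
disk 3: place 479 GB, 521 GB left
disk 1: place 139 GB, 69 GB left
disk 2: place 277 GB, 141 GB left
disk 3: place 442 GB, 79 GB left
disk 4: place 848 GB, 152 GB left
disk 5: place 375 GB, 625 GB left
disk 6: place 948 GB, 52 GB left
disk 5: place 219 GB, 406 GB left
disk 5: place 243 GB, 163 GB left
disk 7: place 440 GB, 560 GB left
disk 7: place 556 GB, 4 GB left
Final disks: [379,413,139] [582,277] [479,442] [848] [375,219,243] [948] [440,556].

7 disks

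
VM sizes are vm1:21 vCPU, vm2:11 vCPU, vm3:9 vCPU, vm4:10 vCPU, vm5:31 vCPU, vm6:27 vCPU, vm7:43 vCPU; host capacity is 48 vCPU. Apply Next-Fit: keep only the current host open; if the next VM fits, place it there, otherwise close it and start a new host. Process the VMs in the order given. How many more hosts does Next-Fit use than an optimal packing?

0

Next-Fit: [21,11,9] [10,31] [27] [43] → 4 hosts.
Total size 152 vCPU; any packing needs at least ⌈152/48⌉ = 4 hosts.
So 4 is already optimal.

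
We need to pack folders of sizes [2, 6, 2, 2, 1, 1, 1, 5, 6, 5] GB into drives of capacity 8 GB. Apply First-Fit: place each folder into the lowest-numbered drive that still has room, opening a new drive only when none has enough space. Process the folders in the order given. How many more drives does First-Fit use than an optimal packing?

First-Fit: [2,6] [2,2,1,1,1] [5] [6] [5] → 5 drives.
Total size 31 GB; any packing needs at least ⌈31/8⌉ = 4 drives.
An optimal packing achieves that bound: [6,2] [6,2] [5,2,1] [5,1,1] → 4 drives.
Excess: 5 − 4 = 1.

1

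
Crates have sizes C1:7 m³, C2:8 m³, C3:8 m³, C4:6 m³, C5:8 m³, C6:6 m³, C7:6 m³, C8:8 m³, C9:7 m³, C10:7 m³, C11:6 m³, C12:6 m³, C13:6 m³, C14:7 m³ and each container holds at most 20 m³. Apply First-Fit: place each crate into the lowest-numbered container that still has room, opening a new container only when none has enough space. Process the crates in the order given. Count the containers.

C1 (7 m³) → container 1 (remaining 13 m³)
C2 (8 m³) → container 1 (remaining 5 m³)
C3 (8 m³) → container 2 (remaining 12 m³)
C4 (6 m³) → container 2 (remaining 6 m³)
C5 (8 m³) → container 3 (remaining 12 m³)
C6 (6 m³) → container 2 (remaining 0 m³)
C7 (6 m³) → container 3 (remaining 6 m³)
C8 (8 m³) → container 4 (remaining 12 m³)
C9 (7 m³) → container 4 (remaining 5 m³)
C10 (7 m³) → container 5 (remaining 13 m³)
C11 (6 m³) → container 3 (remaining 0 m³)
C12 (6 m³) → container 5 (remaining 7 m³)
C13 (6 m³) → container 5 (remaining 1 m³)
C14 (7 m³) → container 6 (remaining 13 m³)

6 containers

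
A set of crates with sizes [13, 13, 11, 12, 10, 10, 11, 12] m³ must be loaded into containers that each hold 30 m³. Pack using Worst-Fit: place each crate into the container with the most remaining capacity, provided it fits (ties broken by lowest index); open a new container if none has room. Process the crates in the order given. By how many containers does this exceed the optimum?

Worst-Fit: [13,13] [11,12] [10,10] [11,12] → 4 containers.
Total size 92 m³; any packing needs at least ⌈92/30⌉ = 4 containers.
So 4 is already optimal.

0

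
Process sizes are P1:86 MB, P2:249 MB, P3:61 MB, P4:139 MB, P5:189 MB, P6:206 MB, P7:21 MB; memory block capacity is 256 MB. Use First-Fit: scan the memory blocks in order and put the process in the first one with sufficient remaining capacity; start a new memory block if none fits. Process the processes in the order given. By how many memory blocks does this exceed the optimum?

First-Fit: [86,61,21] [249] [139] [189] [206] → 5 memory blocks.
Total size 951 MB; any packing needs at least ⌈951/256⌉ = 4 memory blocks.
An optimal packing achieves that bound: [249] [206,21] [189,61] [139,86] → 4 memory blocks.
Excess: 5 − 4 = 1.

1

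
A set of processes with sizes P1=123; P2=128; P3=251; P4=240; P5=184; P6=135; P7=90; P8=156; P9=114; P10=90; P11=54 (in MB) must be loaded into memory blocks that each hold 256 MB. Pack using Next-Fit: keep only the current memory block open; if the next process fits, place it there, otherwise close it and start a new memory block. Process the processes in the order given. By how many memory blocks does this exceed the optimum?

1

Next-Fit: [123,128] [251] [240] [184] [135,90] [156] [114,90] [54] → 8 memory blocks.
Total size 1565 MB; any packing needs at least ⌈1565/256⌉ = 7 memory blocks.
An optimal packing achieves that bound: [251] [240] [184,54] [156,90] [135,114] [128,123] [90] → 7 memory blocks.
Excess: 8 − 7 = 1.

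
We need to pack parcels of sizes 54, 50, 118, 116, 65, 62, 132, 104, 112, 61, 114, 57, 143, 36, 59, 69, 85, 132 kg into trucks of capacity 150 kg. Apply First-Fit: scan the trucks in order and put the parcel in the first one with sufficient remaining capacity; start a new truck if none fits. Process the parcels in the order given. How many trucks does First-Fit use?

54 kg → truck 1 (remaining 96 kg)
50 kg → truck 1 (remaining 46 kg)
118 kg → truck 2 (remaining 32 kg)
116 kg → truck 3 (remaining 34 kg)
65 kg → truck 4 (remaining 85 kg)
62 kg → truck 4 (remaining 23 kg)
132 kg → truck 5 (remaining 18 kg)
104 kg → truck 6 (remaining 46 kg)
112 kg → truck 7 (remaining 38 kg)
61 kg → truck 8 (remaining 89 kg)
114 kg → truck 9 (remaining 36 kg)
57 kg → truck 8 (remaining 32 kg)
143 kg → truck 10 (remaining 7 kg)
36 kg → truck 1 (remaining 10 kg)
59 kg → truck 11 (remaining 91 kg)
69 kg → truck 11 (remaining 22 kg)
85 kg → truck 12 (remaining 65 kg)
132 kg → truck 13 (remaining 18 kg)
Final trucks: [54,50,36] [118] [116] [65,62] [132] [104] [112] [61,57] [114] [143] [59,69] [85] [132].

13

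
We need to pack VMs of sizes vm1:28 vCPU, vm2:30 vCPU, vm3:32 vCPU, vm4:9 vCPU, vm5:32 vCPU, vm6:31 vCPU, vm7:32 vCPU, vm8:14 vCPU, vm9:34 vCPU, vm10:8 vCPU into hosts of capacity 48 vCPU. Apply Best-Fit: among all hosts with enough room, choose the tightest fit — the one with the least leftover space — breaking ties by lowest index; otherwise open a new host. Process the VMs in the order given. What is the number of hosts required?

7

vm1 (28 vCPU) → host 1 (remaining 20 vCPU)
vm2 (30 vCPU) → host 2 (remaining 18 vCPU)
vm3 (32 vCPU) → host 3 (remaining 16 vCPU)
vm4 (9 vCPU) → host 3 (remaining 7 vCPU)
vm5 (32 vCPU) → host 4 (remaining 16 vCPU)
vm6 (31 vCPU) → host 5 (remaining 17 vCPU)
vm7 (32 vCPU) → host 6 (remaining 16 vCPU)
vm8 (14 vCPU) → host 4 (remaining 2 vCPU)
vm9 (34 vCPU) → host 7 (remaining 14 vCPU)
vm10 (8 vCPU) → host 7 (remaining 6 vCPU)
Final hosts: [28] [30] [32,9] [32,14] [31] [32] [34,8].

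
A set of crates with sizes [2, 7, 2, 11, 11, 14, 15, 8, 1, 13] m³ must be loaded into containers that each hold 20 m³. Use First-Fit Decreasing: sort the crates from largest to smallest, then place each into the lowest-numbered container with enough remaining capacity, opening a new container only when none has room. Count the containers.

5 containers

Sorted descending: 15, 14, 13, 11, 11, 8, 7, 2, 2, 1.
Put 15 m³ in container 1; 5 m³ remain.
Put 14 m³ in container 2; 6 m³ remain.
Put 13 m³ in container 3; 7 m³ remain.
Put 11 m³ in container 4; 9 m³ remain.
Put 11 m³ in container 5; 9 m³ remain.
Put 8 m³ in container 4; 1 m³ remain.
Put 7 m³ in container 3; 0 m³ remain.
Put 2 m³ in container 1; 3 m³ remain.
Put 2 m³ in container 1; 1 m³ remain.
Put 1 m³ in container 1; 0 m³ remain.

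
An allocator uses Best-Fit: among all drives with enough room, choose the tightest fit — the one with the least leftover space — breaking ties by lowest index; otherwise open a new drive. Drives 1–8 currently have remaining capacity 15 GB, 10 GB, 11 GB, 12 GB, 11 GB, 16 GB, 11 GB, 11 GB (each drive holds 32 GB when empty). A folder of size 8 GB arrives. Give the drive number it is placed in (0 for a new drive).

2

Drives with room: drive 1 (15 GB), drive 2 (10 GB), drive 3 (11 GB), drive 4 (12 GB), drive 5 (11 GB), drive 6 (16 GB), drive 7 (11 GB), drive 8 (11 GB).
Tightest fit is drive 2 with 10 GB free.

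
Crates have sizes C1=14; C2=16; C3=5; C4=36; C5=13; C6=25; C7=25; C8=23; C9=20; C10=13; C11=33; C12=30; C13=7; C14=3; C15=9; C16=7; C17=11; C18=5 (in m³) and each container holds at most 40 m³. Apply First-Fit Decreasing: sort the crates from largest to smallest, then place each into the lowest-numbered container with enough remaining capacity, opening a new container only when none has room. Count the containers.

Sorted descending: 36, 33, 30, 25, 25, 23, 20, 16, 14, 13, 13, 11, 9, 7, 7, 5, 5, 3.
Put 36 m³ in container 1; 4 m³ remain.
Put 33 m³ in container 2; 7 m³ remain.
Put 30 m³ in container 3; 10 m³ remain.
Put 25 m³ in container 4; 15 m³ remain.
Put 25 m³ in container 5; 15 m³ remain.
Put 23 m³ in container 6; 17 m³ remain.
Put 20 m³ in container 7; 20 m³ remain.
Put 16 m³ in container 6; 1 m³ remain.
Put 14 m³ in container 4; 1 m³ remain.
Put 13 m³ in container 5; 2 m³ remain.
Put 13 m³ in container 7; 7 m³ remain.
Put 11 m³ in container 8; 29 m³ remain.
Put 9 m³ in container 3; 1 m³ remain.
Put 7 m³ in container 2; 0 m³ remain.
Put 7 m³ in container 7; 0 m³ remain.
Put 5 m³ in container 8; 24 m³ remain.
Put 5 m³ in container 8; 19 m³ remain.
Put 3 m³ in container 1; 1 m³ remain.

8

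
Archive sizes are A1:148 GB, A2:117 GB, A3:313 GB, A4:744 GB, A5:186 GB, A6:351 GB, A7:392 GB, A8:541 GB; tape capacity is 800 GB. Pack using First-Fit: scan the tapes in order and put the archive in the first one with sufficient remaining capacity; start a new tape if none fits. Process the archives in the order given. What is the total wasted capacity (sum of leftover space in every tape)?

408

Put A1 (148 GB) in tape 1; 652 GB remain.
Put A2 (117 GB) in tape 1; 535 GB remain.
Put A3 (313 GB) in tape 1; 222 GB remain.
Put A4 (744 GB) in tape 2; 56 GB remain.
Put A5 (186 GB) in tape 1; 36 GB remain.
Put A6 (351 GB) in tape 3; 449 GB remain.
Put A7 (392 GB) in tape 3; 57 GB remain.
Put A8 (541 GB) in tape 4; 259 GB remain.
4 tapes × 800 GB = 3200 GB; used 2792 GB; unused 408 GB.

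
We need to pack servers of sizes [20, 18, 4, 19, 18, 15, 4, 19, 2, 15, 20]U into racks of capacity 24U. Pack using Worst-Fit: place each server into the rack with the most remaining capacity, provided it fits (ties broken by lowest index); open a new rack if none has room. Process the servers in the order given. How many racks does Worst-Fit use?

8

20U → rack 1 (remaining 4U)
18U → rack 2 (remaining 6U)
4U → rack 2 (remaining 2U)
19U → rack 3 (remaining 5U)
18U → rack 4 (remaining 6U)
15U → rack 5 (remaining 9U)
4U → rack 5 (remaining 5U)
19U → rack 6 (remaining 5U)
2U → rack 4 (remaining 4U)
15U → rack 7 (remaining 9U)
20U → rack 8 (remaining 4U)
Final racks: [20] [18,4] [19] [18,2] [15,4] [19] [15] [20].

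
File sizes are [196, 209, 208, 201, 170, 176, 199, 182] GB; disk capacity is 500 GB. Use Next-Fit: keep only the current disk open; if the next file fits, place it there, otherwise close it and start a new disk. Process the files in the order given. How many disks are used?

Put 196 GB in disk 1; 304 GB remain.
Put 209 GB in disk 1; 95 GB remain.
Put 208 GB in disk 2; 292 GB remain.
Put 201 GB in disk 2; 91 GB remain.
Put 170 GB in disk 3; 330 GB remain.
Put 176 GB in disk 3; 154 GB remain.
Put 199 GB in disk 4; 301 GB remain.
Put 182 GB in disk 4; 119 GB remain.

4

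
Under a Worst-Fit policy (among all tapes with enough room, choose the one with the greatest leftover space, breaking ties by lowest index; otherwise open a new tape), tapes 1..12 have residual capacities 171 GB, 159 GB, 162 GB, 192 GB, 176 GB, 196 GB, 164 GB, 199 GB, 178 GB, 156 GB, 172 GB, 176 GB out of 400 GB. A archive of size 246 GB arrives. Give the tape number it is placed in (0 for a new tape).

0

No tape has ≥ 246 GB free, so a new tape is opened.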